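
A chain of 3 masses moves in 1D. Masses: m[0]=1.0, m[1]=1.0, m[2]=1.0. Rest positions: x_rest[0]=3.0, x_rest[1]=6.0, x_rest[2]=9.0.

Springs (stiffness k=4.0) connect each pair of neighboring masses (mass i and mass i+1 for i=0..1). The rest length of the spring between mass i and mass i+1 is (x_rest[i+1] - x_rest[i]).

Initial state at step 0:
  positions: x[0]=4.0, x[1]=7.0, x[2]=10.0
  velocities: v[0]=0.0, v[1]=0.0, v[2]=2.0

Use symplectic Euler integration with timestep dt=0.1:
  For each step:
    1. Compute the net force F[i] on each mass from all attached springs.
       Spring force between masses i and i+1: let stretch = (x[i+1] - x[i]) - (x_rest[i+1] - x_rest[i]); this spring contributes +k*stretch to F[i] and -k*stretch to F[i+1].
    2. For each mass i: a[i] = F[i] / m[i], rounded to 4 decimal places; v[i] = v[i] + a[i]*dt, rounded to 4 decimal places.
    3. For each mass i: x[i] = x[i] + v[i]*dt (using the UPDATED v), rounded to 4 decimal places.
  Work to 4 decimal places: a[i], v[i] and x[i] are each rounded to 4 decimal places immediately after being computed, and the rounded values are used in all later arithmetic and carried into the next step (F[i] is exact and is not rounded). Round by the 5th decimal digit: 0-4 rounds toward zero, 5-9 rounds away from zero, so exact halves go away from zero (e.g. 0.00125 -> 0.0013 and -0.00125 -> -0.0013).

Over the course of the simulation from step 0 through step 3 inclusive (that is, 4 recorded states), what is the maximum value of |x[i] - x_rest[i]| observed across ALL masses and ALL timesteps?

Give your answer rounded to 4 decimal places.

Answer: 1.5686

Derivation:
Step 0: x=[4.0000 7.0000 10.0000] v=[0.0000 0.0000 2.0000]
Step 1: x=[4.0000 7.0000 10.2000] v=[0.0000 0.0000 2.0000]
Step 2: x=[4.0000 7.0080 10.3920] v=[0.0000 0.0800 1.9200]
Step 3: x=[4.0003 7.0310 10.5686] v=[0.0032 0.2304 1.7664]
Max displacement = 1.5686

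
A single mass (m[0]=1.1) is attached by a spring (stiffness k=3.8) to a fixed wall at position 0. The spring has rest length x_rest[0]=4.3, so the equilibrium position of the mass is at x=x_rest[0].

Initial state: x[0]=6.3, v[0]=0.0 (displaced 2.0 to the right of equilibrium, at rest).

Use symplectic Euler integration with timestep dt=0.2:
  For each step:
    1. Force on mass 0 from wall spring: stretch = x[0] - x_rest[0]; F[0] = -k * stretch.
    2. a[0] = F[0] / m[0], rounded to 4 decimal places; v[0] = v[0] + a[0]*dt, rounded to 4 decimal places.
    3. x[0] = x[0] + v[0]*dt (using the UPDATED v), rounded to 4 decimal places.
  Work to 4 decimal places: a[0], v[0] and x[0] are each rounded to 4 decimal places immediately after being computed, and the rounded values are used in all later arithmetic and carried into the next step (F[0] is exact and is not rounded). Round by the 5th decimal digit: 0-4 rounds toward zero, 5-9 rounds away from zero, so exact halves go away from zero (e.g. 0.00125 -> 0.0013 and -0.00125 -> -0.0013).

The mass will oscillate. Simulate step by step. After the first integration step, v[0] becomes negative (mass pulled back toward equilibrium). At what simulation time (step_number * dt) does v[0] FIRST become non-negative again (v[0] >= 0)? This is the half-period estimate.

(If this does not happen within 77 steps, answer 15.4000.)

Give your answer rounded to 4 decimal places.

Answer: 1.8000

Derivation:
Step 0: x=[6.3000] v=[0.0000]
Step 1: x=[6.0236] v=[-1.3818]
Step 2: x=[5.5091] v=[-2.5727]
Step 3: x=[4.8275] v=[-3.4081]
Step 4: x=[4.0730] v=[-3.7726]
Step 5: x=[3.3498] v=[-3.6158]
Step 6: x=[2.7579] v=[-2.9593]
Step 7: x=[2.3791] v=[-1.8938]
Step 8: x=[2.2658] v=[-0.5666]
Step 9: x=[2.4336] v=[0.8388]
First v>=0 after going negative at step 9, time=1.8000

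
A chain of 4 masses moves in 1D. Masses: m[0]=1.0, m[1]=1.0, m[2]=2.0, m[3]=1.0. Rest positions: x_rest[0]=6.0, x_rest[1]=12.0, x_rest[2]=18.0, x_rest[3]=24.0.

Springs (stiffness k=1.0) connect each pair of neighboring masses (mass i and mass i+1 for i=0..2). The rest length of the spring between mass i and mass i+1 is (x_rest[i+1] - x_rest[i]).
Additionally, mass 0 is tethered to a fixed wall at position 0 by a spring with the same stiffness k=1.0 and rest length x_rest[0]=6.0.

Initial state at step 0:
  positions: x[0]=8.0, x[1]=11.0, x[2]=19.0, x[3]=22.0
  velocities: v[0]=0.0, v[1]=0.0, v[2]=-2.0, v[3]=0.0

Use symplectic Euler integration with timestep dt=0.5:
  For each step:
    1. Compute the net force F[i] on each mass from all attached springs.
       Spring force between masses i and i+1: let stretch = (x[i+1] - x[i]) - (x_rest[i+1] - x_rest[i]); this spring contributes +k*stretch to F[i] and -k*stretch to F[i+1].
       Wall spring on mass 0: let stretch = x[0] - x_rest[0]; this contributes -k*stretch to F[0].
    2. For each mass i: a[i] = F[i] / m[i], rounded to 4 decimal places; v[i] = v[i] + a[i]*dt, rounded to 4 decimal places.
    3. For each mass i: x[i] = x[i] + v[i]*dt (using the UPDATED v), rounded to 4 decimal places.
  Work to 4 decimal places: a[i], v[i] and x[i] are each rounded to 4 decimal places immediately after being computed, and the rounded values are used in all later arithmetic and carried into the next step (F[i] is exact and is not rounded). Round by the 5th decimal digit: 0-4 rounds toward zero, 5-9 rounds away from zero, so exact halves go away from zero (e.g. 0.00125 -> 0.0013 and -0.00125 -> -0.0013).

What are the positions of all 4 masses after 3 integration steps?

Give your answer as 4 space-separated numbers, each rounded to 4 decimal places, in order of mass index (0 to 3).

Answer: 4.3828 13.1016 14.8751 24.0938

Derivation:
Step 0: x=[8.0000 11.0000 19.0000 22.0000] v=[0.0000 0.0000 -2.0000 0.0000]
Step 1: x=[6.7500 12.2500 17.3750 22.7500] v=[-2.5000 2.5000 -3.2500 1.5000]
Step 2: x=[5.1875 13.4063 15.7813 23.6563] v=[-3.1250 2.3125 -3.1875 1.8125]
Step 3: x=[4.3828 13.1016 14.8751 24.0938] v=[-1.6094 -0.6094 -1.8125 0.8750]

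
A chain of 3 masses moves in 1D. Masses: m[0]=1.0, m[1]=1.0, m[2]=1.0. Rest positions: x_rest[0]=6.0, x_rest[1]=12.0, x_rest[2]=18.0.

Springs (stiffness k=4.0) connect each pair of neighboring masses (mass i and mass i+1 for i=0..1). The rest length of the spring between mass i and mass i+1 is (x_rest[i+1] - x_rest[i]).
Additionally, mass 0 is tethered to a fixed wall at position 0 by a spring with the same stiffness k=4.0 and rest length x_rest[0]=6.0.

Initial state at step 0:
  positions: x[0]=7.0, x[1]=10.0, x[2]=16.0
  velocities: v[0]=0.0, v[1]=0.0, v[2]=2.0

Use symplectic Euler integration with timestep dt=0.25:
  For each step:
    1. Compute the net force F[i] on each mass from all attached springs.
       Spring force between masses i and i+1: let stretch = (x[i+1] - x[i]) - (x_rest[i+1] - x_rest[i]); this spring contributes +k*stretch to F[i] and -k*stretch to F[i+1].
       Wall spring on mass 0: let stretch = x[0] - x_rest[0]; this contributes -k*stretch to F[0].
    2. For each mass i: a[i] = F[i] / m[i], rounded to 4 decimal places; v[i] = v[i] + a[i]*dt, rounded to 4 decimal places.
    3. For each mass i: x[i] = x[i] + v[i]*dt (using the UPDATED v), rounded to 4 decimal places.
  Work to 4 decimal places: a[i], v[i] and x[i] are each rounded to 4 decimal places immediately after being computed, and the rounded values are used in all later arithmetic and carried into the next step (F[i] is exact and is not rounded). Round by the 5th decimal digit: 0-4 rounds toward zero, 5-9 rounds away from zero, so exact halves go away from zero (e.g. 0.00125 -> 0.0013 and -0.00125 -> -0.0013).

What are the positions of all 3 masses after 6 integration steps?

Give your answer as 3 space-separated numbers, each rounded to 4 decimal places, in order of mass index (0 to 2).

Step 0: x=[7.0000 10.0000 16.0000] v=[0.0000 0.0000 2.0000]
Step 1: x=[6.0000 10.7500 16.5000] v=[-4.0000 3.0000 2.0000]
Step 2: x=[4.6875 11.7500 17.0625] v=[-5.2500 4.0000 2.2500]
Step 3: x=[3.9688 12.3125 17.7969] v=[-2.8750 2.2500 2.9375]
Step 4: x=[4.3438 12.1602 18.6602] v=[1.4999 -0.6093 3.4531]
Step 5: x=[5.5869 11.6788 19.3985] v=[4.9725 -1.9257 2.9531]
Step 6: x=[6.9563 11.6043 19.7069] v=[5.4775 -0.2979 1.2334]

Answer: 6.9563 11.6043 19.7069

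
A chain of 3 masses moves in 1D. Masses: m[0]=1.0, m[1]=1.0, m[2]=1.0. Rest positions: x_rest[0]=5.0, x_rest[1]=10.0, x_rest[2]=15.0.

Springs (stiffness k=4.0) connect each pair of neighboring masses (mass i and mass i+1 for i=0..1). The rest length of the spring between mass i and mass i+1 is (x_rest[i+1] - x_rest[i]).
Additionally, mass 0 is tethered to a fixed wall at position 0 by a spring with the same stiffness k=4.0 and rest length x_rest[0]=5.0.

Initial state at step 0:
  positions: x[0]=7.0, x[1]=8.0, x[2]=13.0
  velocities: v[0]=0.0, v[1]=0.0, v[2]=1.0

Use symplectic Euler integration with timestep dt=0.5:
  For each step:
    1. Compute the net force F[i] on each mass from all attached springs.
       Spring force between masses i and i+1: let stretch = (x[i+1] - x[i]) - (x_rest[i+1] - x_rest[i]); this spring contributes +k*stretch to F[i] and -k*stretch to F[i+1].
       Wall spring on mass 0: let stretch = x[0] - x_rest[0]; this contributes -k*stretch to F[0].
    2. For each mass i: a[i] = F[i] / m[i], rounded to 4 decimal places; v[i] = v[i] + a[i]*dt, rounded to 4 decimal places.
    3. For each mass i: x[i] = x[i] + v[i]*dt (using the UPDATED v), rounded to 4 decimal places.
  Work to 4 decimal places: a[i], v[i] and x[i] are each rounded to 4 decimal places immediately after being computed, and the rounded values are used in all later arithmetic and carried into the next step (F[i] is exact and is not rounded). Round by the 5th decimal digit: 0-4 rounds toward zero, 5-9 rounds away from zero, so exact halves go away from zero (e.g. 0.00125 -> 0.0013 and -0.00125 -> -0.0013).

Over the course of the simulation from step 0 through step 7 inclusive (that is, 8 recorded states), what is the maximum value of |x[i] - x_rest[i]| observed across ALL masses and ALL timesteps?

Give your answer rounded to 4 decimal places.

Answer: 4.5000

Derivation:
Step 0: x=[7.0000 8.0000 13.0000] v=[0.0000 0.0000 1.0000]
Step 1: x=[1.0000 12.0000 13.5000] v=[-12.0000 8.0000 1.0000]
Step 2: x=[5.0000 6.5000 17.5000] v=[8.0000 -11.0000 8.0000]
Step 3: x=[5.5000 10.5000 15.5000] v=[1.0000 8.0000 -4.0000]
Step 4: x=[5.5000 14.5000 13.5000] v=[0.0000 8.0000 -4.0000]
Step 5: x=[9.0000 8.5000 17.5000] v=[7.0000 -12.0000 8.0000]
Step 6: x=[3.0000 12.0000 17.5000] v=[-12.0000 7.0000 0.0000]
Step 7: x=[3.0000 12.0000 17.0000] v=[0.0000 0.0000 -1.0000]
Max displacement = 4.5000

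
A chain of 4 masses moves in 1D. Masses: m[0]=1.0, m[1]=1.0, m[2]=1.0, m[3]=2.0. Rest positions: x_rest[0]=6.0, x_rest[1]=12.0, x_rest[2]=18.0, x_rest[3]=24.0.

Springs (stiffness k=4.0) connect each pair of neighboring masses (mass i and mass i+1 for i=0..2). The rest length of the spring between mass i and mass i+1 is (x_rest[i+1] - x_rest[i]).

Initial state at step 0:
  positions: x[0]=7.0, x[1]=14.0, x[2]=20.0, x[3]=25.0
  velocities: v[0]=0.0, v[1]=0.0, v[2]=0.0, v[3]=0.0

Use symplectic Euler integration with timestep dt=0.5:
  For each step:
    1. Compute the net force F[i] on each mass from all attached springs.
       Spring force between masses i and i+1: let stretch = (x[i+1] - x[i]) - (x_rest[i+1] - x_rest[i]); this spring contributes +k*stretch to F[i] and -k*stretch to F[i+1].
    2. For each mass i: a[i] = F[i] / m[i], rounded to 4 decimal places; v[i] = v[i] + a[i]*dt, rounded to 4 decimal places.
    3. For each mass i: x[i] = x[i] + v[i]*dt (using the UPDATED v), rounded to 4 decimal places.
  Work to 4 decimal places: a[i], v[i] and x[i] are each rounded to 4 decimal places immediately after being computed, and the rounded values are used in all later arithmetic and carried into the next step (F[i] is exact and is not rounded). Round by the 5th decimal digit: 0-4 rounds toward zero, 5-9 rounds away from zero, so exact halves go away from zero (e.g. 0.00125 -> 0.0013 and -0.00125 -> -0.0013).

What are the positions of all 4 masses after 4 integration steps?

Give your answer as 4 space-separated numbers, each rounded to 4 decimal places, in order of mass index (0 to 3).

Answer: 6.5000 13.7500 20.3750 25.1875

Derivation:
Step 0: x=[7.0000 14.0000 20.0000 25.0000] v=[0.0000 0.0000 0.0000 0.0000]
Step 1: x=[8.0000 13.0000 19.0000 25.5000] v=[2.0000 -2.0000 -2.0000 1.0000]
Step 2: x=[8.0000 13.0000 18.5000 25.7500] v=[0.0000 0.0000 -1.0000 0.5000]
Step 3: x=[7.0000 13.5000 19.7500 25.3750] v=[-2.0000 1.0000 2.5000 -0.7500]
Step 4: x=[6.5000 13.7500 20.3750 25.1875] v=[-1.0000 0.5000 1.2500 -0.3750]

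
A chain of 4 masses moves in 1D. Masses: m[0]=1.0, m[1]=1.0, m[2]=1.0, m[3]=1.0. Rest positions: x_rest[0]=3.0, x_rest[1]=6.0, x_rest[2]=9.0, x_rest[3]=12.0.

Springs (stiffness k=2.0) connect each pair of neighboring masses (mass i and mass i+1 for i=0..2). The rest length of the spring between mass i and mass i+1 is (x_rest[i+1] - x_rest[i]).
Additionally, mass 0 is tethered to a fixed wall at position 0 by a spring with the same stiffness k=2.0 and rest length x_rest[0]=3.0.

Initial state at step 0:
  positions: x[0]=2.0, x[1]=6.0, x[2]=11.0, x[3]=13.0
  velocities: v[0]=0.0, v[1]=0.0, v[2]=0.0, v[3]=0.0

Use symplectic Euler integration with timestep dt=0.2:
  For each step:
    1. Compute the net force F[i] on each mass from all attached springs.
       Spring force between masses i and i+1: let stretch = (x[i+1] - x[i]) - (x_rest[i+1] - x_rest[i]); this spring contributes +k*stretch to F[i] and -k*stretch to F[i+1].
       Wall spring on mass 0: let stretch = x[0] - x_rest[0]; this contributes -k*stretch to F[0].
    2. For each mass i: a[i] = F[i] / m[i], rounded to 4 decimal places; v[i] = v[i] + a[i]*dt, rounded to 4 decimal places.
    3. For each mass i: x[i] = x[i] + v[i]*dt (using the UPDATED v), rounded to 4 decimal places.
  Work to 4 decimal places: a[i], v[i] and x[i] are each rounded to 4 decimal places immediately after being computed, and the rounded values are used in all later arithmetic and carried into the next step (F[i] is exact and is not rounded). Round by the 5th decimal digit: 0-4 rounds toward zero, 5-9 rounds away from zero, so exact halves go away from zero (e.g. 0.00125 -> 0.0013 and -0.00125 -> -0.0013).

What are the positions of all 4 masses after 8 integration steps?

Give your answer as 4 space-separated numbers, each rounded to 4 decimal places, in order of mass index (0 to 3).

Step 0: x=[2.0000 6.0000 11.0000 13.0000] v=[0.0000 0.0000 0.0000 0.0000]
Step 1: x=[2.1600 6.0800 10.7600 13.0800] v=[0.8000 0.4000 -1.2000 0.4000]
Step 2: x=[2.4608 6.2208 10.3312 13.2144] v=[1.5040 0.7040 -2.1440 0.6720]
Step 3: x=[2.8655 6.3896 9.8042 13.3581] v=[2.0237 0.8442 -2.6349 0.7187]
Step 4: x=[3.3229 6.5497 9.2884 13.4575] v=[2.2871 0.8004 -2.5792 0.4971]
Step 5: x=[3.7726 6.6707 8.8870 13.4634] v=[2.2487 0.6052 -2.0070 0.0295]
Step 6: x=[4.1524 6.7372 8.6744 13.3432] v=[1.8989 0.3325 -1.0630 -0.6011]
Step 7: x=[4.4068 6.7519 8.6803 13.0895] v=[1.2719 0.0735 0.0296 -1.2686]
Step 8: x=[4.4962 6.7333 8.8847 12.7230] v=[0.4472 -0.0932 1.0219 -1.8323]

Answer: 4.4962 6.7333 8.8847 12.7230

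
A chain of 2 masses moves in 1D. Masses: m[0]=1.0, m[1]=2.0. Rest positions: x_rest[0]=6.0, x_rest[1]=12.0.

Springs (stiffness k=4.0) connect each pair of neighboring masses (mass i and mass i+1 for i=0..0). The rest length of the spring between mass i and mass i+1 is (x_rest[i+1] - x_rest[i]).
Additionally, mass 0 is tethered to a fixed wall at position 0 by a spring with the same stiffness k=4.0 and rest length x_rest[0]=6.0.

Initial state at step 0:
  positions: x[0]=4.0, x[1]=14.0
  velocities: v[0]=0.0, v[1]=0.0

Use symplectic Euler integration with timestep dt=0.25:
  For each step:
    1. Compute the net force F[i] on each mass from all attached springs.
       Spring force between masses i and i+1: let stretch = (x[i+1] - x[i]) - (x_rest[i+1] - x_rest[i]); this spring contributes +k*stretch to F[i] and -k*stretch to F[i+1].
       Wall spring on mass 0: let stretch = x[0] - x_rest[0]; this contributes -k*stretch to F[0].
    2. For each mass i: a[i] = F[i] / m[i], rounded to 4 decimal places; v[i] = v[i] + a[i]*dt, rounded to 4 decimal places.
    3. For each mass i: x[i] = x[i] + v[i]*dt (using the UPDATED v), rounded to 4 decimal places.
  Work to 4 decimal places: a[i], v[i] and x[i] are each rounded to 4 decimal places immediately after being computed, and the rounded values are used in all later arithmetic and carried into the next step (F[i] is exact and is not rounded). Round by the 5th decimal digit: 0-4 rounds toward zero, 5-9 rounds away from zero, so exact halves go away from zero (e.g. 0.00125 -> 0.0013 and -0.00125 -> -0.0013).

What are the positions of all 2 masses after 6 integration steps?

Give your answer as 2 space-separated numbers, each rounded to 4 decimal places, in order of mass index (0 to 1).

Answer: 5.1138 12.3149

Derivation:
Step 0: x=[4.0000 14.0000] v=[0.0000 0.0000]
Step 1: x=[5.5000 13.5000] v=[6.0000 -2.0000]
Step 2: x=[7.6250 12.7500] v=[8.5000 -3.0000]
Step 3: x=[9.1250 12.1094] v=[6.0000 -2.5625]
Step 4: x=[9.0899 11.8457] v=[-0.1406 -1.0547]
Step 5: x=[7.4712 11.9876] v=[-6.4747 0.5674]
Step 6: x=[5.1138 12.3149] v=[-9.4295 1.3092]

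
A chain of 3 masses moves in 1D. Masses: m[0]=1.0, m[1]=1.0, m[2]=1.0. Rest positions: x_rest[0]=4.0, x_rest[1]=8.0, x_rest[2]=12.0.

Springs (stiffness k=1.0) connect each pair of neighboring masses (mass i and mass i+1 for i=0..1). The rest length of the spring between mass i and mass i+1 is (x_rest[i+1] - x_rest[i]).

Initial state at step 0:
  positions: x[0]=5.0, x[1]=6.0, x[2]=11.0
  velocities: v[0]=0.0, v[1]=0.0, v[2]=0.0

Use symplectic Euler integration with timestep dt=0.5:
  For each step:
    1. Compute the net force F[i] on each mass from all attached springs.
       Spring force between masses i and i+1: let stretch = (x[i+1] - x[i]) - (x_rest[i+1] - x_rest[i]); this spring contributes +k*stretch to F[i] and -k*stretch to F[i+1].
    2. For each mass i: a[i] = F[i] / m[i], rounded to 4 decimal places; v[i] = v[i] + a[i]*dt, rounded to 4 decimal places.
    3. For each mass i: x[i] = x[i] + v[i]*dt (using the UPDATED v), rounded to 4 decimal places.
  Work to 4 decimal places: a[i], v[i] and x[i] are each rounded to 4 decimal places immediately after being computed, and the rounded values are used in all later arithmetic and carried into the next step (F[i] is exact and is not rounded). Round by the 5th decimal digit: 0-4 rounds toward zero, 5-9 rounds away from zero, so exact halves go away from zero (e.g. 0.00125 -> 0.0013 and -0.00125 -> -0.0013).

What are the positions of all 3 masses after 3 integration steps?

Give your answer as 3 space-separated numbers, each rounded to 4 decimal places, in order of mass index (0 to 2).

Answer: 2.3906 8.8125 10.7969

Derivation:
Step 0: x=[5.0000 6.0000 11.0000] v=[0.0000 0.0000 0.0000]
Step 1: x=[4.2500 7.0000 10.7500] v=[-1.5000 2.0000 -0.5000]
Step 2: x=[3.1875 8.2500 10.5625] v=[-2.1250 2.5000 -0.3750]
Step 3: x=[2.3906 8.8125 10.7969] v=[-1.5938 1.1250 0.4688]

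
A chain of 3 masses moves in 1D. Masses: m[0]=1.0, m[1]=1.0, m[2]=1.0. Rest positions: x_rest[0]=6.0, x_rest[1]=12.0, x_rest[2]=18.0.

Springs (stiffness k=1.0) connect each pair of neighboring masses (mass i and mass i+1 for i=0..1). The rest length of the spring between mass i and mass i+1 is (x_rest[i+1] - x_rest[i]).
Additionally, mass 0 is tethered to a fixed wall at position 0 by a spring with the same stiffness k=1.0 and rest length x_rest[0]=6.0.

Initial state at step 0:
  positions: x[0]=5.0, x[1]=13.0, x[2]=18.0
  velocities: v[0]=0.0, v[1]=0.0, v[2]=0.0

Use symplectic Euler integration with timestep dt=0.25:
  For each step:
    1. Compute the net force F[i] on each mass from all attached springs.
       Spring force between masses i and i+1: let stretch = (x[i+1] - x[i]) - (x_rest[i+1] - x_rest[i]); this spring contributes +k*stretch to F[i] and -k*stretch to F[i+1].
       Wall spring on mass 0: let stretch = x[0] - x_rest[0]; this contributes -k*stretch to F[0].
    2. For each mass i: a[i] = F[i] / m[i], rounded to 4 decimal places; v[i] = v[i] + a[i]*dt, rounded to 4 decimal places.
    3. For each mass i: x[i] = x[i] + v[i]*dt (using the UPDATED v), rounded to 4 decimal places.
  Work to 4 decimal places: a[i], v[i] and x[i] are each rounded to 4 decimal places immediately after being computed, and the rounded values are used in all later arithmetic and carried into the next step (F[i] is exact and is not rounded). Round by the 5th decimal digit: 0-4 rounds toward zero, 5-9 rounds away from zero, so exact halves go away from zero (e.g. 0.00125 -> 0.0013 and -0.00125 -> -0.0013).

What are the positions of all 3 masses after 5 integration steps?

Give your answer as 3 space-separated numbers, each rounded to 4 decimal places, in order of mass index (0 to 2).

Step 0: x=[5.0000 13.0000 18.0000] v=[0.0000 0.0000 0.0000]
Step 1: x=[5.1875 12.8125 18.0625] v=[0.7500 -0.7500 0.2500]
Step 2: x=[5.5274 12.4766 18.1719] v=[1.3594 -1.3438 0.4375]
Step 3: x=[5.9561 12.0623 18.3003] v=[1.7149 -1.6573 0.5137]
Step 4: x=[6.3942 11.6562 18.4139] v=[1.7524 -1.6244 0.4542]
Step 5: x=[6.7616 11.3436 18.4801] v=[1.4694 -1.2505 0.2648]

Answer: 6.7616 11.3436 18.4801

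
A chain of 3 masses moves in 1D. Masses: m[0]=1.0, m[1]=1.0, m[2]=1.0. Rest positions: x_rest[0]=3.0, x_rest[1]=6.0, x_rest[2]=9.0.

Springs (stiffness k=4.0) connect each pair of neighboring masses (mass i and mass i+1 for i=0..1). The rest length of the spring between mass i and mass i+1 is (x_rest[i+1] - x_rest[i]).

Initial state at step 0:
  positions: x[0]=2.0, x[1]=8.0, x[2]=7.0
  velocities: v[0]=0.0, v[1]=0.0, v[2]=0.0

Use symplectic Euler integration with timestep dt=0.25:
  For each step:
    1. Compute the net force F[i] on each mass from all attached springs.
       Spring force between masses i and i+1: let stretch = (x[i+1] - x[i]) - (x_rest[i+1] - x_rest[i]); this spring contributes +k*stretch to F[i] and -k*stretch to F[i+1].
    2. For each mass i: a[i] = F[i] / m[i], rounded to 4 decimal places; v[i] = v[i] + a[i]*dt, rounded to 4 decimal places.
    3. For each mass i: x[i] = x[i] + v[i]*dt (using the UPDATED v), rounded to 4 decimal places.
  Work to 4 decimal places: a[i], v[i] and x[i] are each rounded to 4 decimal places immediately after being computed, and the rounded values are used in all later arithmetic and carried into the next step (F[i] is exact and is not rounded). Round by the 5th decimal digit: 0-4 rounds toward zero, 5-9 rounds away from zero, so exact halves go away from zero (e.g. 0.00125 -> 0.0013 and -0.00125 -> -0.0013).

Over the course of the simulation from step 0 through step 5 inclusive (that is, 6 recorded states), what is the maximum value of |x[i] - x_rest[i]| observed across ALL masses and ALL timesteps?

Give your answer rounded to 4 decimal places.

Step 0: x=[2.0000 8.0000 7.0000] v=[0.0000 0.0000 0.0000]
Step 1: x=[2.7500 6.2500 8.0000] v=[3.0000 -7.0000 4.0000]
Step 2: x=[3.6250 4.0625 9.3125] v=[3.5000 -8.7500 5.2500]
Step 3: x=[3.8594 3.0781 10.0625] v=[0.9375 -3.9375 3.0000]
Step 4: x=[3.1485 4.0352 9.8164] v=[-2.8438 3.8282 -0.9844]
Step 5: x=[1.9092 6.2159 8.8750] v=[-4.9571 8.7227 -3.7656]
Max displacement = 2.9219

Answer: 2.9219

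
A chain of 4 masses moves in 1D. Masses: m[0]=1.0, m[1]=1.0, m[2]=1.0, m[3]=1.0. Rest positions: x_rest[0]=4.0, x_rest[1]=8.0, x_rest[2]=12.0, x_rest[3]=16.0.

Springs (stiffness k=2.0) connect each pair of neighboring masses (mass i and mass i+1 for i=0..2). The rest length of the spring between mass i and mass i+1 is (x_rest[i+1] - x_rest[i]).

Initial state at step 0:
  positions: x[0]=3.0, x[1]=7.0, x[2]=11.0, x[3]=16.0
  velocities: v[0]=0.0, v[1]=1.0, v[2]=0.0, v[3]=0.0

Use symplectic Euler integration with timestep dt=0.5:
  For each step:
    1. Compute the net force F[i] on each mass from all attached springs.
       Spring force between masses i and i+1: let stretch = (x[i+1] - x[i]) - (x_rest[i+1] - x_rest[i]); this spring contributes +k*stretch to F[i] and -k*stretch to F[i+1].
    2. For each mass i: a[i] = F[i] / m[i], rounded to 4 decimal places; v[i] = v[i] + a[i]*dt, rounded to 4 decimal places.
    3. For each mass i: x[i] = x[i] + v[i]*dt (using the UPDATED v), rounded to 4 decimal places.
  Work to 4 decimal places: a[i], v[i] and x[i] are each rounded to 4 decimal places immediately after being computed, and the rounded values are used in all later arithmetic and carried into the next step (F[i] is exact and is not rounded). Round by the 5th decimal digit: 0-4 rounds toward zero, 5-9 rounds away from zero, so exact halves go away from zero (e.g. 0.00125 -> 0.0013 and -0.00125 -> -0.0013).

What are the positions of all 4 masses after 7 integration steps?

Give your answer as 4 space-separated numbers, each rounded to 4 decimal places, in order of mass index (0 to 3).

Step 0: x=[3.0000 7.0000 11.0000 16.0000] v=[0.0000 1.0000 0.0000 0.0000]
Step 1: x=[3.0000 7.5000 11.5000 15.5000] v=[0.0000 1.0000 1.0000 -1.0000]
Step 2: x=[3.2500 7.7500 12.0000 15.0000] v=[0.5000 0.5000 1.0000 -1.0000]
Step 3: x=[3.7500 7.8750 11.8750 15.0000] v=[1.0000 0.2500 -0.2500 0.0000]
Step 4: x=[4.3125 7.9375 11.3125 15.4375] v=[1.1250 0.1250 -1.1250 0.8750]
Step 5: x=[4.6875 7.8750 11.1250 15.8125] v=[0.7500 -0.1250 -0.3750 0.7500]
Step 6: x=[4.6563 7.8438 11.6563 15.8438] v=[-0.0625 -0.0625 1.0625 0.0625]
Step 7: x=[4.2188 8.1251 12.3751 15.7813] v=[-0.8750 0.5625 1.4375 -0.1250]

Answer: 4.2188 8.1251 12.3751 15.7813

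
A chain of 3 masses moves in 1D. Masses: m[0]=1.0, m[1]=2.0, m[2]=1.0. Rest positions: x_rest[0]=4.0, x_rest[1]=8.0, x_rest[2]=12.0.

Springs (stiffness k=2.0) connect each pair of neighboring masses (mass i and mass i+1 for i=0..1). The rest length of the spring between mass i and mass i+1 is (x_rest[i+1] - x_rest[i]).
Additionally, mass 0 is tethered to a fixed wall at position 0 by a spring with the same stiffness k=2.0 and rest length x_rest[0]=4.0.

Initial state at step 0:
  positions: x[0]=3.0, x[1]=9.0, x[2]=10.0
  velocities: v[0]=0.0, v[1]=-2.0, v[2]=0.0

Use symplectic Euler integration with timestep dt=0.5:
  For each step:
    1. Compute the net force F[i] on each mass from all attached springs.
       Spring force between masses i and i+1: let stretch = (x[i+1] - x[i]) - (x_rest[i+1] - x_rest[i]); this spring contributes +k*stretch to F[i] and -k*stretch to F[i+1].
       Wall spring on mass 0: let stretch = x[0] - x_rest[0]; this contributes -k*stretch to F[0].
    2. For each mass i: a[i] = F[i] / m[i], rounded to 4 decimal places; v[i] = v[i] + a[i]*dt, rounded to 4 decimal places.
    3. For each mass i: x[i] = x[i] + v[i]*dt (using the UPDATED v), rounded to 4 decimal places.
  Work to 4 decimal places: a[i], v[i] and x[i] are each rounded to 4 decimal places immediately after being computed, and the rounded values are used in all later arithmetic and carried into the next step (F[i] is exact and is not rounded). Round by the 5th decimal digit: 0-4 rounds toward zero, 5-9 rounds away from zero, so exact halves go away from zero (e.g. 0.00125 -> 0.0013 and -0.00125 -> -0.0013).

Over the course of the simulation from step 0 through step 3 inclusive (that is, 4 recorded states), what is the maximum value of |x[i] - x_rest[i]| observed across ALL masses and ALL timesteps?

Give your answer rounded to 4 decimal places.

Step 0: x=[3.0000 9.0000 10.0000] v=[0.0000 -2.0000 0.0000]
Step 1: x=[4.5000 6.7500 11.5000] v=[3.0000 -4.5000 3.0000]
Step 2: x=[4.8750 5.1250 12.6250] v=[0.7500 -3.2500 2.2500]
Step 3: x=[2.9375 5.3125 12.0000] v=[-3.8750 0.3750 -1.2500]
Max displacement = 2.8750

Answer: 2.8750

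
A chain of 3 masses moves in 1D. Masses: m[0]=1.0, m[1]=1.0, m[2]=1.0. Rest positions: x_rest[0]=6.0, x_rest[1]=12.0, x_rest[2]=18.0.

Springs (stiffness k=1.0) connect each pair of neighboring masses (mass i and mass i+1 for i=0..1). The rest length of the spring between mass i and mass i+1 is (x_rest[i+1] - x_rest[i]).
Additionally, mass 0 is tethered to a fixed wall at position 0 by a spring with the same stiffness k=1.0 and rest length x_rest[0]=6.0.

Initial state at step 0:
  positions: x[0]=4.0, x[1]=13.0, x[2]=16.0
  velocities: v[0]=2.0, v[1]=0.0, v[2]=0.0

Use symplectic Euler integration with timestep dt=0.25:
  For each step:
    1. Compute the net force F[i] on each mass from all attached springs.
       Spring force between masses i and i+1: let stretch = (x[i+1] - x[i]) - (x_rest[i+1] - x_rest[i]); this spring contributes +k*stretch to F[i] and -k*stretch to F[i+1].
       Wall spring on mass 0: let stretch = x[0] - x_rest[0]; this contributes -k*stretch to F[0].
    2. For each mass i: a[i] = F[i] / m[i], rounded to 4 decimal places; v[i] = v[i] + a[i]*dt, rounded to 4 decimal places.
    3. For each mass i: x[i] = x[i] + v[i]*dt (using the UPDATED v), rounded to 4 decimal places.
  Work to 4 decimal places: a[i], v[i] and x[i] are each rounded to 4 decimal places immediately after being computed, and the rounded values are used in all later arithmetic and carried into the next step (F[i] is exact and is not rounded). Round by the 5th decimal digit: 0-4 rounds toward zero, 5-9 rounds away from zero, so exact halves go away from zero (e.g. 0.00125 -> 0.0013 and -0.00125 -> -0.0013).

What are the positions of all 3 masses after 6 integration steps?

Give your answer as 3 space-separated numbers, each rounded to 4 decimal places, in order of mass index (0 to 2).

Answer: 8.4446 10.1129 18.0989

Derivation:
Step 0: x=[4.0000 13.0000 16.0000] v=[2.0000 0.0000 0.0000]
Step 1: x=[4.8125 12.6250 16.1875] v=[3.2500 -1.5000 0.7500]
Step 2: x=[5.8125 11.9844 16.5274] v=[4.0000 -2.5625 1.3594]
Step 3: x=[6.8350 11.2420 16.9583] v=[4.0899 -2.9697 1.7237]
Step 4: x=[7.7057 10.5814 17.4070] v=[3.4829 -2.6424 1.7946]
Step 5: x=[8.2746 10.1677 17.8041] v=[2.2754 -1.6549 1.5882]
Step 6: x=[8.4446 10.1129 18.0989] v=[0.6800 -0.2191 1.1791]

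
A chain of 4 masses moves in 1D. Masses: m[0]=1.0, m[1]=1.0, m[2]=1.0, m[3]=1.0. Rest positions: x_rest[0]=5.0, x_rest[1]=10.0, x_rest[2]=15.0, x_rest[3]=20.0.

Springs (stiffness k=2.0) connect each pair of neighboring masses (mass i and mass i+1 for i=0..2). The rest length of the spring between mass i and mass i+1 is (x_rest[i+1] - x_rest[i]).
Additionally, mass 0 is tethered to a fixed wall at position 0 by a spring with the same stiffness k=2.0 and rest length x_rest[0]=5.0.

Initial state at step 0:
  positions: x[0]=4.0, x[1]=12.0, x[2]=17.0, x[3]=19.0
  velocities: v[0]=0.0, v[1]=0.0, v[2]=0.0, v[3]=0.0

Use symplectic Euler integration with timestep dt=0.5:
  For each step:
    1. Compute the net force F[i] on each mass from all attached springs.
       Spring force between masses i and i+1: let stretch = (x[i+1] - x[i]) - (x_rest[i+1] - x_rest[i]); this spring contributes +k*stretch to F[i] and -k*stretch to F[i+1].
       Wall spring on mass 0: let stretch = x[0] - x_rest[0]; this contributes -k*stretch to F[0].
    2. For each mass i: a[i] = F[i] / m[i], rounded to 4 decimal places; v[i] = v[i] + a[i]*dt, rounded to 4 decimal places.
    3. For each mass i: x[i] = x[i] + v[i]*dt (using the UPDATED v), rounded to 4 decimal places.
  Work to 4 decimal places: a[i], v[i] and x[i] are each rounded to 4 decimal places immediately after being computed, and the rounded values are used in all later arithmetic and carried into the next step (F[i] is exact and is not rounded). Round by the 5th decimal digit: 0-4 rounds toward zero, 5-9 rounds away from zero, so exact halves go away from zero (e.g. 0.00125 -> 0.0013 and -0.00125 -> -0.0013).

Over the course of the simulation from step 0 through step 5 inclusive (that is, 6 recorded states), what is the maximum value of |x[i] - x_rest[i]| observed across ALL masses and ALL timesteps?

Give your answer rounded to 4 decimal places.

Step 0: x=[4.0000 12.0000 17.0000 19.0000] v=[0.0000 0.0000 0.0000 0.0000]
Step 1: x=[6.0000 10.5000 15.5000 20.5000] v=[4.0000 -3.0000 -3.0000 3.0000]
Step 2: x=[7.2500 9.2500 14.0000 22.0000] v=[2.5000 -2.5000 -3.0000 3.0000]
Step 3: x=[5.8750 9.3750 14.1250 22.0000] v=[-2.7500 0.2500 0.2500 0.0000]
Step 4: x=[3.3125 10.1250 15.8125 20.5625] v=[-5.1250 1.5000 3.3750 -2.8750]
Step 5: x=[2.5000 10.3125 17.0313 19.2500] v=[-1.6250 0.3750 2.4375 -2.6250]
Max displacement = 2.5000

Answer: 2.5000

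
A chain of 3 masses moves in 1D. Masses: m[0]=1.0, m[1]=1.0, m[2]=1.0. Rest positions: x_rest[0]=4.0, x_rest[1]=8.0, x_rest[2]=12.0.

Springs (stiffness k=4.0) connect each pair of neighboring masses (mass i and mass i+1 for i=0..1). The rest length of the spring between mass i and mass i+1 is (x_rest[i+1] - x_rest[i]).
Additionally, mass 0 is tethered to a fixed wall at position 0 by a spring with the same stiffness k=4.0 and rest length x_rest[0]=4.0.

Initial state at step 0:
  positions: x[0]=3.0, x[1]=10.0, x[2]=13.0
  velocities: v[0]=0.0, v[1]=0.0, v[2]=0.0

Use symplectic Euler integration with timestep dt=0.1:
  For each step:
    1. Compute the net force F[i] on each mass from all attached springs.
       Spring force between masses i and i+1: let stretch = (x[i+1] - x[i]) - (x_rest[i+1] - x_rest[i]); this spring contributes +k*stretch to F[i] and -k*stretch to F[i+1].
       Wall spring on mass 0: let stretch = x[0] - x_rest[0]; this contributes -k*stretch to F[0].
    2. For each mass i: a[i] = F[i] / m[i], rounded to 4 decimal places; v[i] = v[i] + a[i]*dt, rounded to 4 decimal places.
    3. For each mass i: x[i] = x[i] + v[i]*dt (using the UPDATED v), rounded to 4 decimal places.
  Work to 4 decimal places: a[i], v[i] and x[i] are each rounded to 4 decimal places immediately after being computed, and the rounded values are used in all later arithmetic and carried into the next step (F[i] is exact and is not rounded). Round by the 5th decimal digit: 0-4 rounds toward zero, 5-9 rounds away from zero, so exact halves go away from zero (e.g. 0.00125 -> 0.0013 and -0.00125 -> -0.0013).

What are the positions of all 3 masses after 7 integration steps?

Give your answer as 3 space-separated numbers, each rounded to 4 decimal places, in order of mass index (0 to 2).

Step 0: x=[3.0000 10.0000 13.0000] v=[0.0000 0.0000 0.0000]
Step 1: x=[3.1600 9.8400 13.0400] v=[1.6000 -1.6000 0.4000]
Step 2: x=[3.4608 9.5408 13.1120] v=[3.0080 -2.9920 0.7200]
Step 3: x=[3.8664 9.1413 13.2012] v=[4.0557 -3.9955 0.8915]
Step 4: x=[4.3283 8.6932 13.2880] v=[4.6191 -4.4815 0.8675]
Step 5: x=[4.7917 8.2543 13.3510] v=[4.6337 -4.3895 0.6296]
Step 6: x=[5.2019 7.8807 13.3701] v=[4.1021 -3.7359 0.1909]
Step 7: x=[5.5112 7.6195 13.3296] v=[3.0929 -2.6117 -0.4049]

Answer: 5.5112 7.6195 13.3296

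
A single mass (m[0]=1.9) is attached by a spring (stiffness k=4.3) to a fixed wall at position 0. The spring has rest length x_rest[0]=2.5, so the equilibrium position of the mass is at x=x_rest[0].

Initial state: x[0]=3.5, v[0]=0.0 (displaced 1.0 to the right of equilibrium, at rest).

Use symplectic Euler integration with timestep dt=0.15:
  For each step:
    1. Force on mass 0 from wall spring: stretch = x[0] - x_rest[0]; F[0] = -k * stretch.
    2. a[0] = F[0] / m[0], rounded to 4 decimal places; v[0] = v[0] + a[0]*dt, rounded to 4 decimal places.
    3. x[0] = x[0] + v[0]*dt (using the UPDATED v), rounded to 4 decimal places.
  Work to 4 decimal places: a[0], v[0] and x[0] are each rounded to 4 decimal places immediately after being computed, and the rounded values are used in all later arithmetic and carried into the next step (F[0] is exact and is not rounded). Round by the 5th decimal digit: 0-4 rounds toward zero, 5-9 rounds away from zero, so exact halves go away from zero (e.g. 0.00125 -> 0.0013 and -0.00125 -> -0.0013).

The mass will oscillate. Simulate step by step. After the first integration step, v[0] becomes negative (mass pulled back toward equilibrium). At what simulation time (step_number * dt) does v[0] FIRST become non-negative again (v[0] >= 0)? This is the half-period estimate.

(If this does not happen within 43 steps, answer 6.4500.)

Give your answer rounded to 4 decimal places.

Answer: 2.1000

Derivation:
Step 0: x=[3.5000] v=[0.0000]
Step 1: x=[3.4491] v=[-0.3395]
Step 2: x=[3.3498] v=[-0.6617]
Step 3: x=[3.2073] v=[-0.9502]
Step 4: x=[3.0288] v=[-1.1903]
Step 5: x=[2.8233] v=[-1.3698]
Step 6: x=[2.6014] v=[-1.4796]
Step 7: x=[2.3743] v=[-1.5140]
Step 8: x=[2.1536] v=[-1.4713]
Step 9: x=[1.9505] v=[-1.3537]
Step 10: x=[1.7754] v=[-1.1672]
Step 11: x=[1.6372] v=[-0.9212]
Step 12: x=[1.5430] v=[-0.6283]
Step 13: x=[1.4975] v=[-0.3034]
Step 14: x=[1.5030] v=[0.0369]
First v>=0 after going negative at step 14, time=2.1000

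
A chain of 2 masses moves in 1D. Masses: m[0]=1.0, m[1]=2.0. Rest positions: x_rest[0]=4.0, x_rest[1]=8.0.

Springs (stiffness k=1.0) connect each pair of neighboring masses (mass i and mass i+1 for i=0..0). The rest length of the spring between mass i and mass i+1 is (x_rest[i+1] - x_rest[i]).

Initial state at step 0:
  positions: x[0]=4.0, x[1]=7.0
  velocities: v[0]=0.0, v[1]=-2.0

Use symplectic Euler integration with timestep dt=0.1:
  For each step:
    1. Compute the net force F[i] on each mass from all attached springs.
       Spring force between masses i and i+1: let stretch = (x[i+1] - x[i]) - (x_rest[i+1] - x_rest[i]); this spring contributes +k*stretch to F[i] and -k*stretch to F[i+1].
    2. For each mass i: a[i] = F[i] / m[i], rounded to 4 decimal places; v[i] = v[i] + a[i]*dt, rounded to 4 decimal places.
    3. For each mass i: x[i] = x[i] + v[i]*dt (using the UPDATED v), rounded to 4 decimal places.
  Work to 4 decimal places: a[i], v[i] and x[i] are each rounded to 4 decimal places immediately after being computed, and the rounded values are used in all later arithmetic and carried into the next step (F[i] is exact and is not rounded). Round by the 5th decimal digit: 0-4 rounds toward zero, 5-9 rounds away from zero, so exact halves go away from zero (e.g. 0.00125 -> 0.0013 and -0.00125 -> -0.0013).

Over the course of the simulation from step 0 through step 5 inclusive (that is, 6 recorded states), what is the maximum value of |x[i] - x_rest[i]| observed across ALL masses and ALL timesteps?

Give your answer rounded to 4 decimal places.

Answer: 1.9079

Derivation:
Step 0: x=[4.0000 7.0000] v=[0.0000 -2.0000]
Step 1: x=[3.9900 6.8050] v=[-0.1000 -1.9500]
Step 2: x=[3.9682 6.6159] v=[-0.2185 -1.8908]
Step 3: x=[3.9328 6.4336] v=[-0.3537 -1.8232]
Step 4: x=[3.8824 6.2588] v=[-0.5036 -1.7482]
Step 5: x=[3.8158 6.0921] v=[-0.6660 -1.6670]
Max displacement = 1.9079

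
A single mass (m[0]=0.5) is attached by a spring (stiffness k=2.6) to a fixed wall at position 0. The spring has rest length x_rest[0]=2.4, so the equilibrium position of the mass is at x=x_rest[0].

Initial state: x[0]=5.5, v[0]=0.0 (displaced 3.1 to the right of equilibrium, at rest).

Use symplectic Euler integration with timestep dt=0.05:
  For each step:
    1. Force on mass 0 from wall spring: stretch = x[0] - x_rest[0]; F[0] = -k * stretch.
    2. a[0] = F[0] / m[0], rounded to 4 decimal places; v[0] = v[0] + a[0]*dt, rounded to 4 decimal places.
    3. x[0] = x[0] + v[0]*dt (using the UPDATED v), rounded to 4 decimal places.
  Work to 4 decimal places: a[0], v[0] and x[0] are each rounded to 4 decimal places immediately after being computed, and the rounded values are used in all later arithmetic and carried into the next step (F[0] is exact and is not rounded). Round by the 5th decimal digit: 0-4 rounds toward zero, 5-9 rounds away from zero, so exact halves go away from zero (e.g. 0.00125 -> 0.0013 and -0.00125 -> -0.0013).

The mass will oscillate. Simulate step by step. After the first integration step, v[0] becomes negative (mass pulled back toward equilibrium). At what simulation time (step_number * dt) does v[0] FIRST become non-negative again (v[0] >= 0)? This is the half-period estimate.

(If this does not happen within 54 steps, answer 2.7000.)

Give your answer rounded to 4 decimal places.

Step 0: x=[5.5000] v=[0.0000]
Step 1: x=[5.4597] v=[-0.8060]
Step 2: x=[5.3796] v=[-1.6015]
Step 3: x=[5.2608] v=[-2.3762]
Step 4: x=[5.1048] v=[-3.1200]
Step 5: x=[4.9136] v=[-3.8233]
Step 6: x=[4.6898] v=[-4.4768]
Step 7: x=[4.4362] v=[-5.0722]
Step 8: x=[4.1561] v=[-5.6016]
Step 9: x=[3.8532] v=[-6.0582]
Step 10: x=[3.5314] v=[-6.4360]
Step 11: x=[3.1949] v=[-6.7302]
Step 12: x=[2.8481] v=[-6.9369]
Step 13: x=[2.4954] v=[-7.0534]
Step 14: x=[2.1415] v=[-7.0782]
Step 15: x=[1.7910] v=[-7.0110]
Step 16: x=[1.4484] v=[-6.8527]
Step 17: x=[1.1181] v=[-6.6053]
Step 18: x=[0.8045] v=[-6.2720]
Step 19: x=[0.5116] v=[-5.8572]
Step 20: x=[0.2433] v=[-5.3662]
Step 21: x=[0.0030] v=[-4.8055]
Step 22: x=[-0.2061] v=[-4.1823]
Step 23: x=[-0.3813] v=[-3.5047]
Step 24: x=[-0.5204] v=[-2.7816]
Step 25: x=[-0.6215] v=[-2.0223]
Step 26: x=[-0.6833] v=[-1.2367]
Step 27: x=[-0.7051] v=[-0.4350]
Step 28: x=[-0.6865] v=[0.3723]
First v>=0 after going negative at step 28, time=1.4000

Answer: 1.4000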